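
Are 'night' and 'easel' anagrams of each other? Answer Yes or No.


Sorted letters of 'night': 'ghint'
Sorted letters of 'easel': 'aeels'
They do not match.

No


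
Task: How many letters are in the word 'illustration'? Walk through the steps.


Spell out 'illustration' and number each letter: i(1), l(2), l(3), u(4), s(5), t(6), r(7), a(8), t(9), i(10), o(11), n(12). Total: 12 letters.

12


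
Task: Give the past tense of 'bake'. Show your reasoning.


Apply rule: Add -d (word ends in -e). 'bake' becomes 'baked'.

baked


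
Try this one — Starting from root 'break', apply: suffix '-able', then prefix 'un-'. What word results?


Step 1: Add suffix '-able' to 'break' = 'breakable'
Step 2: Add prefix 'un-' to 'breakable' = 'unbreakable'

unbreakable


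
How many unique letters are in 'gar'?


Unique letters in 'gar': {a, g, r} = 3 distinct letters.

3


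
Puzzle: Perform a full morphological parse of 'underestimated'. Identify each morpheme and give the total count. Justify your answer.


Step 1: Identify prefix: 'under' (meaning: beneath/insufficient)
Step 2: Identify root: 'estimate'
Step 3: Identify suffix(es): 'ed'
Decomposition: under- (prefix: beneath/insufficient) + estimate (root) + -ed (suffix: past)
Total morphemes: 3

3 morphemes (under- (prefix: beneath/insufficient) + estimate (root) + -ed (suffix: past))


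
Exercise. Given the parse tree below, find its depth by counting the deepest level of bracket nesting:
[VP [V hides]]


Count bracket nesting levels:
'[' at pos 0: depth = 1
'[' at pos 4: depth = 2
Maximum depth reached: 2

2


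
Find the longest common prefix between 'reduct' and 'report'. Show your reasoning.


Compare from the start: 2 characters match: 're'. Mismatch at position 3: 'd' vs 'p'.

re


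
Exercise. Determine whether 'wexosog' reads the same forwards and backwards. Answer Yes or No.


Forward: 'wexosog'
Reversed: 'gosoxew'
They differ.

No


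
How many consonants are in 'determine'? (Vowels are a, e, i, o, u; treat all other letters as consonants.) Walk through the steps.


Consonants in 'determine': d, t, r, m, n = 5 consonants.

5


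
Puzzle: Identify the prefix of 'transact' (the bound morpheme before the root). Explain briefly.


The word 'transact' = 'trans' (prefix) + 'act' (root). The prefix is 'trans'.

trans


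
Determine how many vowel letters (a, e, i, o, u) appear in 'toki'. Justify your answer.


Vowels in 'toki': o, i = 2 vowels.

2


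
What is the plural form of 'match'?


Apply rule: Add -es (sibilant/fricative ending). 'match' becomes 'matches'.

matches


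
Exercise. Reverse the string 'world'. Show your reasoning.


Reverse 'world' character by character: 'dlrow'.

dlrow


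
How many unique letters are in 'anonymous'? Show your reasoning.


Unique letters in 'anonymous': {a, m, n, o, s, u, y} = 7 distinct letters.

7


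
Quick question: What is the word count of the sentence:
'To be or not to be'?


Split into words: To | be | or | not | to | be = 6 words.

6


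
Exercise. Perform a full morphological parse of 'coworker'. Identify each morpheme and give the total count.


Step 1: Identify prefix: 'co' (meaning: together)
Step 2: Identify root: 'work'
Step 3: Identify suffix(es): 'er'
Decomposition: co- (prefix: together) + work (root) + -er (suffix: one who)
Total morphemes: 3

3 morphemes (co- (prefix: together) + work (root) + -er (suffix: one who))


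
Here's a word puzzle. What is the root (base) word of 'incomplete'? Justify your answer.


Remove prefix 'in' from 'incomplete' to get root 'complete'.

complete


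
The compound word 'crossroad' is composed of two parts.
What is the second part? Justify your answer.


Split 'crossroad' into 'cross' + 'road'. The second part is 'road'.

road


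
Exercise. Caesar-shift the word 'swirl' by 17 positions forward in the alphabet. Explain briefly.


Shift each letter by 17: s -> j, w -> n, i -> z, r -> i, l -> c. Result: 'jnzic'.

jnzic


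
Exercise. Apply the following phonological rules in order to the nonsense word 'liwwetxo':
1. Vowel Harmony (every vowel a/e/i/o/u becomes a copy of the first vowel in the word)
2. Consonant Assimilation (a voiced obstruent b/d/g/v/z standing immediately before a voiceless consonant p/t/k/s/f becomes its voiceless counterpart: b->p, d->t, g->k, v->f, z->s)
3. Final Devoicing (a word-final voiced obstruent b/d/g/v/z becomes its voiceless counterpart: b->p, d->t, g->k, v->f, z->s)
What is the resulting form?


Starting form: 'liwwetxo'
Rule 1: Vowel Harmony: all vowels become 'i' (matching first vowel). 'liwwetxo' -> 'liwwitxi'
Rule 2: Consonant Assimilation: no voiced obstruent (b/d/g/v/z) stands immediately before a voiceless consonant (p/t/k/s/f). No change.
Rule 3: Final Devoicing: the word ends in the vowel 'i', not a consonant. No change.
Final form: 'liwwitxi'

liwwitxi


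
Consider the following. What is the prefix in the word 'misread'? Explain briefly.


The word 'misread' = 'mis' (prefix) + 'read' (root). The prefix is 'mis'.

mis


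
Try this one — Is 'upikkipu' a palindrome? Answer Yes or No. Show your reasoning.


Forward: 'upikkipu'
Reversed: 'upikkipu'
They are identical.

Yes


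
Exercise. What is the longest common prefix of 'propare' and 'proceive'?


Compare from the start: 3 characters match: 'pro'. Mismatch at position 4: 'p' vs 'c'.

pro


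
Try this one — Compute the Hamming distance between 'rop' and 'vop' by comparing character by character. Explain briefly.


Alignment:
Position 1: 'r' vs 'v' = DIFFER
Position 2: 'o' vs 'o' = match
Position 3: 'p' vs 'p' = match
Total differences: 1

1


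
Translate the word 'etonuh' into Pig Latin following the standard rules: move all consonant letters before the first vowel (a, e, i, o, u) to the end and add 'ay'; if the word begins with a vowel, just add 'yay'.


'etonuh' starts with a vowel, so add 'yay': 'etonuhyay'.

etonuhyay


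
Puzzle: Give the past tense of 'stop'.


Apply rule: Double final consonant and add -ed. 'stop' becomes 'stopped'.

stopped


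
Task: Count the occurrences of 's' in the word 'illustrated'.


Letter 's' in 'illustrated': found at position(s) 5 = 1 occurrence(s).

1


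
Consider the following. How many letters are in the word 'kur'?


Spell out 'kur' and number each letter: k(1), u(2), r(3). Total: 3 letters.

3


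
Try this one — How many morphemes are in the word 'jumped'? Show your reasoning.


Decomposition: jump (root) + -ed (suffix) = 2 morpheme(s)

2 morphemes


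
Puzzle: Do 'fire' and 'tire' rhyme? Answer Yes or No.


Rime (stressed vowel + following sounds) of 'fire': -ire = /aɪər/
Rime of 'tire': -ire = /aɪər/
/aɪər/ and /aɪər/ are the same ending sound, so the words rhyme.

Yes


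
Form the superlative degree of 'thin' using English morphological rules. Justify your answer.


Apply superlative formation (double final consonant, add -est): 'thin' -> 'thinnest'.

thinnest


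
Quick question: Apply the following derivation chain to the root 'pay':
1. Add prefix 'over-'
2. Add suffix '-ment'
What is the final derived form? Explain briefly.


Step 1: Add prefix 'over-' to 'pay' = 'overpay'
Step 2: Add suffix '-ment' to 'overpay' = 'overpayment'

overpayment


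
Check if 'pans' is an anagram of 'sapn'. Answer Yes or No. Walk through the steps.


Sorted letters of 'pans': 'anps'
Sorted letters of 'sapn': 'anps'
They match.

Yes


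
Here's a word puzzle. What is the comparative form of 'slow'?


Apply comparative formation (add -er): 'slow' -> 'slower'.

slower


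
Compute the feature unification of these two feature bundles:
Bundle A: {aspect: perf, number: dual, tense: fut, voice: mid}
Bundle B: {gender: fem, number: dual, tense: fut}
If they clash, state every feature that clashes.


Compare features:
aspect: A=perf vs B=_ -> unified: perf
gender: A=_ vs B=fem -> unified: fem
number: A=dual vs B=dual -> unified: dual
tense: A=fut vs B=fut -> unified: fut
voice: A=mid vs B=_ -> unified: mid
No clashes found.

Unified: {aspect: perf, gender: fem, number: dual, tense: fut, voice: mid}


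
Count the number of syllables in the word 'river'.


Break 'river' into syllables: riv-er -> riv | er = 2 syllables

2 syllables


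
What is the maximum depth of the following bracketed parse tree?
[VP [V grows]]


Count bracket nesting levels:
'[' at pos 0: depth = 1
'[' at pos 4: depth = 2
Maximum depth reached: 2

2


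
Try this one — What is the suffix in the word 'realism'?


The word 'realism' = 'real' (root) + '-ism' (suffix). The suffix is '-ism'.

ism


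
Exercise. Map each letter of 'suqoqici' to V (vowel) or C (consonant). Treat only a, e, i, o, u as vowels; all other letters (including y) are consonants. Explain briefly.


Letter mapping: s = C, u = V, q = C, o = V, q = C, i = V, c = C, i = V.

CVCVCVCV


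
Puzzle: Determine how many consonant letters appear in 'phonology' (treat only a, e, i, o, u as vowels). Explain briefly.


Consonants in 'phonology': p, h, n, l, g, y = 6 consonants.

6


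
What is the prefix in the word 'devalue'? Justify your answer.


The word 'devalue' = 'de' (prefix) + 'value' (root). The prefix is 'de'.

de


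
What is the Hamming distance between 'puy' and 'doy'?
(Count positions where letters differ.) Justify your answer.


Alignment:
Position 1: 'p' vs 'd' = DIFFER
Position 2: 'u' vs 'o' = DIFFER
Position 3: 'y' vs 'y' = match
Total differences: 2

2


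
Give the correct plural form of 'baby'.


Apply rule: Change -y to -ies (consonant + y). 'baby' becomes 'babies'.

babies


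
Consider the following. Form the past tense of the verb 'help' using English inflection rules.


Apply rule: Add -ed. 'help' becomes 'helped'.

helped


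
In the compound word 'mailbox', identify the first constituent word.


Split 'mailbox' into 'mail' + 'box'. The first part is 'mail'.

mail


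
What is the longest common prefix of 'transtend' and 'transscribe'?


Compare from the start: 5 characters match: 'trans'. Mismatch at position 6: 't' vs 's'.

trans


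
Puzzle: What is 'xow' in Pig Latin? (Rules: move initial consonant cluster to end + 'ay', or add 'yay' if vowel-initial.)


'xow': move consonant cluster 'x' to end and add 'ay': 'owxay'.

owxay


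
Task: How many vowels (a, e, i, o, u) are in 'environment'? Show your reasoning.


Vowels in 'environment': e, i, o, e = 4 vowels.

4


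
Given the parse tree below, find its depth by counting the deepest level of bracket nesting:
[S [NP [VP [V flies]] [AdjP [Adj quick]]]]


Count bracket nesting levels:
'[' at pos 0: depth = 1
'[' at pos 3: depth = 2
'[' at pos 7: depth = 3
'[' at pos 11: depth = 4
'[' at pos 22: depth = 3
'[' at pos 28: depth = 4
Maximum depth reached: 4

4


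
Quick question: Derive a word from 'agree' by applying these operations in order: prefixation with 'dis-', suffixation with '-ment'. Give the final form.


Step 1: Add prefix 'dis-' to 'agree' = 'disagree'
Step 2: Add suffix '-ment' to 'disagree' = 'disagreement'

disagreement


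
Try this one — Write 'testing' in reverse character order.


Reverse 'testing' character by character: 'gnitset'.

gnitset


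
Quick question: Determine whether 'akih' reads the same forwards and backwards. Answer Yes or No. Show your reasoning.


Forward: 'akih'
Reversed: 'hika'
They differ.

No


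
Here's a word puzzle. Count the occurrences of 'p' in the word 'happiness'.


Letter 'p' in 'happiness': found at position(s) 3, 4 = 2 occurrence(s).

2


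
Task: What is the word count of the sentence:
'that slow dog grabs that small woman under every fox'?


Split into words: that | slow | dog | grabs | that | small | woman | under | every | fox = 10 words.

10


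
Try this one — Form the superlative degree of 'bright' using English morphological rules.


Apply superlative formation (add -est): 'bright' -> 'brightest'.

brightest


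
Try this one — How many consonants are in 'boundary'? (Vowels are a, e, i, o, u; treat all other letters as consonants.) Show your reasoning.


Consonants in 'boundary': b, n, d, r, y = 5 consonants.

5


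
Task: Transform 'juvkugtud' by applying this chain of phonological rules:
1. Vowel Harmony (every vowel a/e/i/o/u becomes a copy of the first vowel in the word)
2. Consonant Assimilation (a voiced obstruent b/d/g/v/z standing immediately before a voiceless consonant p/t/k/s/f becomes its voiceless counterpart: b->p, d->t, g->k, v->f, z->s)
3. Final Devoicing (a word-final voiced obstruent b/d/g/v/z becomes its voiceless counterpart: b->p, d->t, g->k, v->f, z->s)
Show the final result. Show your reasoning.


Starting form: 'juvkugtud'
Rule 1: Vowel Harmony: all vowels already match. No change.
Rule 2: Consonant Assimilation: voiced obstruent before voiceless consonant becomes voiceless ('vk' -> 'fk', 'gt' -> 'kt'). 'juvkugtud' -> 'jufkuktud'
Rule 3: Final Devoicing: word-final voiced obstruent 'd' becomes voiceless 't'. 'jufkuktud' -> 'jufkuktut'
Final form: 'jufkuktut'

jufkuktut


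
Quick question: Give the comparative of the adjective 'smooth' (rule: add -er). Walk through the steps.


Apply comparative formation (add -er): 'smooth' -> 'smoother'.

smoother


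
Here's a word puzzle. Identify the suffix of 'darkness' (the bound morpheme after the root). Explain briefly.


The word 'darkness' = 'dark' (root) + '-ness' (suffix). The suffix is '-ness'.

ness


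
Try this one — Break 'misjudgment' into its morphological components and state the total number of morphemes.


Step 1: Identify prefix: 'mis' (meaning: wrongly)
Step 2: Identify root: 'judge'
Step 3: Identify suffix(es): 'ment'
Decomposition: mis- (prefix: wrongly) + judge (root) + -ment (suffix: action/result)
Total morphemes: 3

3 morphemes (mis- (prefix: wrongly) + judge (root) + -ment (suffix: action/result))


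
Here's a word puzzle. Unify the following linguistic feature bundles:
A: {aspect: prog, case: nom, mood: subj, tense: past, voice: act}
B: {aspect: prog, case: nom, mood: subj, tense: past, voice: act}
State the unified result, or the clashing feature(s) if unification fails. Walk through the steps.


Compare features:
aspect: A=prog vs B=prog -> unified: prog
case: A=nom vs B=nom -> unified: nom
mood: A=subj vs B=subj -> unified: subj
tense: A=past vs B=past -> unified: past
voice: A=act vs B=act -> unified: act
No clashes found.

Unified: {aspect: prog, case: nom, mood: subj, tense: past, voice: act}


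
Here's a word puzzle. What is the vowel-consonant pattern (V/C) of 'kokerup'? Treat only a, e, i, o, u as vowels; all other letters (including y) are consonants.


Letter mapping: k = C, o = V, k = C, e = V, r = C, u = V, p = C.

CVCVCVC


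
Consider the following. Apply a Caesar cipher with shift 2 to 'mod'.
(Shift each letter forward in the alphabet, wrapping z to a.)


Shift each letter by 2: m -> o, o -> q, d -> f. Result: 'oqf'.

oqf


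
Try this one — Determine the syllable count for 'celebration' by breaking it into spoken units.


Break 'celebration' into syllables: cel-e-bra-tion -> cel | e | bra | tion = 4 syllables

4 syllables


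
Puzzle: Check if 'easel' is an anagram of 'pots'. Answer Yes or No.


Sorted letters of 'easel': 'aeels'
Sorted letters of 'pots': 'opst'
They do not match.

No


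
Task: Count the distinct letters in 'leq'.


Unique letters in 'leq': {e, l, q} = 3 distinct letters.

3


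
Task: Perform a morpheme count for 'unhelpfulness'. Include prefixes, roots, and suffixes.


Decomposition: un- (prefix) + help (root) + -ful (suffix) + -ness (suffix) = 4 morpheme(s)

4 morphemes


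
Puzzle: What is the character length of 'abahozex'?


Spell out 'abahozex' and number each letter: a(1), b(2), a(3), h(4), o(5), z(6), e(7), x(8). Total: 8 letters.

8


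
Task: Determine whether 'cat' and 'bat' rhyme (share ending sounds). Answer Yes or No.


Rime (stressed vowel + following sounds) of 'cat': -at = /æt/
Rime of 'bat': -at = /æt/
/æt/ and /æt/ are the same ending sound, so the words rhyme.

Yes


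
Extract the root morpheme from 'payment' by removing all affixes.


Remove suffix '-ment' from 'payment' to get root 'pay'.

pay


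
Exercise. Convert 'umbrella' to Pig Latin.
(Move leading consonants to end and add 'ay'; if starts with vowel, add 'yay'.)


'umbrella' starts with a vowel, so add 'yay': 'umbrellayay'.

umbrellayay


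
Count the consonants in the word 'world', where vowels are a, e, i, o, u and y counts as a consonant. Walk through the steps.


Consonants in 'world': w, r, l, d = 4 consonants.

4


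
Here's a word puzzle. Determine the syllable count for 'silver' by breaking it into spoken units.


Break 'silver' into syllables: sil-ver -> sil | ver = 2 syllables

2 syllables


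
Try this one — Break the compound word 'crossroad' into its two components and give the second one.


Split 'crossroad' into 'cross' + 'road'. The second part is 'road'.

road


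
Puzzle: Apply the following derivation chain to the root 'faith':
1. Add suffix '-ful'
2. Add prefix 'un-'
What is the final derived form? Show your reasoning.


Step 1: Add suffix '-ful' to 'faith' = 'faithful'
Step 2: Add prefix 'un-' to 'faithful' = 'unfaithful'

unfaithful


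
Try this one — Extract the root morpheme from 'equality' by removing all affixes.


Remove suffix '-ity' from 'equality' to get root 'equal'.

equal


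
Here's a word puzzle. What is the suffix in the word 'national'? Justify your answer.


The word 'national' = 'nation' (root) + '-al' (suffix). The suffix is '-al'.

al


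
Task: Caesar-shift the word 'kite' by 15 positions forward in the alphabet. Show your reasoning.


Shift each letter by 15: k -> z, i -> x, t -> i, e -> t. Result: 'zxit'.

zxit


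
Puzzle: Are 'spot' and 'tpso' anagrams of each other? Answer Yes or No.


Sorted letters of 'spot': 'opst'
Sorted letters of 'tpso': 'opst'
They match.

Yes


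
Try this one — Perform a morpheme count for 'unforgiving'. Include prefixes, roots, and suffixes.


Decomposition: un- (prefix) + forgive (root) + -ing (suffix) = 3 morpheme(s)

3 morphemes


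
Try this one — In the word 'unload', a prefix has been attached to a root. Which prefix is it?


The word 'unload' = 'un' (prefix) + 'load' (root). The prefix is 'un'.

un


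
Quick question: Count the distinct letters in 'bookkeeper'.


Unique letters in 'bookkeeper': {b, e, k, o, p, r} = 6 distinct letters.

6


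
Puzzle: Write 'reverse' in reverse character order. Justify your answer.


Reverse 'reverse' character by character: 'esrever'.

esrever


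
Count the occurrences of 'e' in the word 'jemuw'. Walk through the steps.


Letter 'e' in 'jemuw': found at position(s) 2 = 1 occurrence(s).

1


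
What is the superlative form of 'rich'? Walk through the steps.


Apply superlative formation (add -est): 'rich' -> 'richest'.

richest


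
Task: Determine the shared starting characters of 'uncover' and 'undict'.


Compare from the start: 2 characters match: 'un'. Mismatch at position 3: 'c' vs 'd'.

un


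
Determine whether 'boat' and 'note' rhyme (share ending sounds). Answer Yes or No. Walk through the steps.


Rime (stressed vowel + following sounds) of 'boat': -oat = /oʊt/
Rime of 'note': -ote = /oʊt/
/oʊt/ and /oʊt/ are the same ending sound, so the words rhyme.

Yes


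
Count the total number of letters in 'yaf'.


Spell out 'yaf' and number each letter: y(1), a(2), f(3). Total: 3 letters.

3


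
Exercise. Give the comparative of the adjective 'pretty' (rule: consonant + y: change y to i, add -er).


Apply comparative formation (consonant + y: change y to i, add -er): 'pretty' -> 'prettier'.

prettier


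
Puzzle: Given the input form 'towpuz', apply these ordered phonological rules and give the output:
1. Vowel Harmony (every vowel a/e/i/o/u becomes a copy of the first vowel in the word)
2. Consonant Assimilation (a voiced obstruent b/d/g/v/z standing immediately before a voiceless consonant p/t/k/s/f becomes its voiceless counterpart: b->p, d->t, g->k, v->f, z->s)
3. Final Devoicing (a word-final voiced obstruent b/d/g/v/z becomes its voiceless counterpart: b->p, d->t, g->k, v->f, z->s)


Starting form: 'towpuz'
Rule 1: Vowel Harmony: all vowels become 'o' (matching first vowel). 'towpuz' -> 'towpoz'
Rule 2: Consonant Assimilation: no voiced obstruent (b/d/g/v/z) stands immediately before a voiceless consonant (p/t/k/s/f). No change.
Rule 3: Final Devoicing: word-final voiced obstruent 'z' becomes voiceless 's'. 'towpoz' -> 'towpos'
Final form: 'towpos'

towpos


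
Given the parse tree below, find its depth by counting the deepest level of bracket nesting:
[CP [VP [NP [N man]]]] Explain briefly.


Count bracket nesting levels:
'[' at pos 0: depth = 1
'[' at pos 4: depth = 2
'[' at pos 8: depth = 3
'[' at pos 12: depth = 4
Maximum depth reached: 4

4


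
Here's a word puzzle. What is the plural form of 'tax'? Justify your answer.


Apply rule: Add -es (sibilant/fricative ending). 'tax' becomes 'taxes'.

taxes


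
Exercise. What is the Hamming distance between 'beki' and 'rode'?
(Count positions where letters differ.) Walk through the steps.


Alignment:
Position 1: 'b' vs 'r' = DIFFER
Position 2: 'e' vs 'o' = DIFFER
Position 3: 'k' vs 'd' = DIFFER
Position 4: 'i' vs 'e' = DIFFER
Total differences: 4

4


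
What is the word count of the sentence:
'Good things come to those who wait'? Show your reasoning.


Split into words: Good | things | come | to | those | who | wait = 7 words.

7


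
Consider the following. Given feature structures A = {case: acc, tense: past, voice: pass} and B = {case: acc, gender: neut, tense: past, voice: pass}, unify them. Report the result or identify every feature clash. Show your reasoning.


Compare features:
case: A=acc vs B=acc -> unified: acc
gender: A=_ vs B=neut -> unified: neut
tense: A=past vs B=past -> unified: past
voice: A=pass vs B=pass -> unified: pass
No clashes found.

Unified: {case: acc, gender: neut, tense: past, voice: pass}


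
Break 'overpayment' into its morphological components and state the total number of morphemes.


Step 1: Identify prefix: 'over' (meaning: excessively)
Step 2: Identify root: 'pay'
Step 3: Identify suffix(es): 'ment'
Decomposition: over- (prefix: excessively) + pay (root) + -ment (suffix: action/result)
Total morphemes: 3

3 morphemes (over- (prefix: excessively) + pay (root) + -ment (suffix: action/result))


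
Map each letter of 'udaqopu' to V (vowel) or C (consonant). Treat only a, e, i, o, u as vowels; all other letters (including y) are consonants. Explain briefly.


Letter mapping: u = V, d = C, a = V, q = C, o = V, p = C, u = V.

VCVCVCV


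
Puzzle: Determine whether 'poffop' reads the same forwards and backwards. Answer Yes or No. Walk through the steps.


Forward: 'poffop'
Reversed: 'poffop'
They are identical.

Yes


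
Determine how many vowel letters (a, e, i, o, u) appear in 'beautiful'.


Vowels in 'beautiful': e, a, u, i, u = 5 vowels.

5


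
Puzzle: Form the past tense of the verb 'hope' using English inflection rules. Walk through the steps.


Apply rule: Add -d (word ends in -e). 'hope' becomes 'hoped'.

hoped


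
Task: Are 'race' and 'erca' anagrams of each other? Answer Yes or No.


Sorted letters of 'race': 'acer'
Sorted letters of 'erca': 'acer'
They match.

Yes


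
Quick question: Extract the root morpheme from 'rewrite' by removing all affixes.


Remove prefix 're' from 'rewrite' to get root 'write'.

write


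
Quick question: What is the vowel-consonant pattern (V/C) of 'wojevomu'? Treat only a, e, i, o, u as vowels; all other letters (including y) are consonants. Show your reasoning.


Letter mapping: w = C, o = V, j = C, e = V, v = C, o = V, m = C, u = V.

CVCVCVCV


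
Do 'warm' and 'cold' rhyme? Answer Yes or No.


Rime (stressed vowel + following sounds) of 'warm': -arm = /ɔːrm/
Rime of 'cold': -old = /oʊld/
/ɔːrm/ and /oʊld/ are different ending sounds, so the words do not rhyme.

No


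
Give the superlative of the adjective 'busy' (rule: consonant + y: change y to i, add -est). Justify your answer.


Apply superlative formation (consonant + y: change y to i, add -est): 'busy' -> 'busiest'.

busiest


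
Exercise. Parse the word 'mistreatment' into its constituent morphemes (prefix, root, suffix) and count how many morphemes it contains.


Step 1: Identify prefix: 'mis' (meaning: wrongly)
Step 2: Identify root: 'treat'
Step 3: Identify suffix(es): 'ment'
Decomposition: mis- (prefix: wrongly) + treat (root) + -ment (suffix: action/result)
Total morphemes: 3

3 morphemes (mis- (prefix: wrongly) + treat (root) + -ment (suffix: action/result))


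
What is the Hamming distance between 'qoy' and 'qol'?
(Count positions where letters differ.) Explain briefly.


Alignment:
Position 1: 'q' vs 'q' = match
Position 2: 'o' vs 'o' = match
Position 3: 'y' vs 'l' = DIFFER
Total differences: 1

1


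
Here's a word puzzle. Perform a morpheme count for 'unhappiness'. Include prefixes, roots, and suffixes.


Decomposition: un- (prefix) + happy (root) + -ness (suffix) = 3 morpheme(s)

3 morphemes


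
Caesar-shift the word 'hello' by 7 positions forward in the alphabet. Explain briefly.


Shift each letter by 7: h -> o, e -> l, l -> s, l -> s, o -> v. Result: 'olssv'.

olssv


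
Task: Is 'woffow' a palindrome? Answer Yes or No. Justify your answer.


Forward: 'woffow'
Reversed: 'woffow'
They are identical.

Yes


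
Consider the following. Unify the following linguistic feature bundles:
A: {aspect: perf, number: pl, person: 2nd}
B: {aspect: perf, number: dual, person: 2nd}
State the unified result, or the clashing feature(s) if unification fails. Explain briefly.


Compare features:
aspect: A=perf vs B=perf -> unified: perf
number: A=pl vs B=dual -> CLASH
person: A=2nd vs B=2nd -> unified: 2nd
Clash detected on feature 'number' (pl vs dual); unification fails.

CLASH on 'number' (pl vs dual)


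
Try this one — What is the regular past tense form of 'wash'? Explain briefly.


Apply rule: Add -ed. 'wash' becomes 'washed'.

washed


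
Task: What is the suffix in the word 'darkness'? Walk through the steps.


The word 'darkness' = 'dark' (root) + '-ness' (suffix). The suffix is '-ness'.

ness


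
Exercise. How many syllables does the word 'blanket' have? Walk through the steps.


Break 'blanket' into syllables: blan-ket -> blan | ket = 2 syllables

2 syllables


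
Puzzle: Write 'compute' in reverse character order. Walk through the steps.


Reverse 'compute' character by character: 'etupmoc'.

etupmoc


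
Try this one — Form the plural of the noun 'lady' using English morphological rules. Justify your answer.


Apply rule: Change -y to -ies (consonant + y). 'lady' becomes 'ladies'.

ladies


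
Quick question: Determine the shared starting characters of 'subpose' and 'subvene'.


Compare from the start: 3 characters match: 'sub'. Mismatch at position 4: 'p' vs 'v'.

sub


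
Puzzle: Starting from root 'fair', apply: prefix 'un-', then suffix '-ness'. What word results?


Step 1: Add prefix 'un-' to 'fair' = 'unfair'
Step 2: Add suffix '-ness' to 'unfair' = 'unfairness'

unfairness


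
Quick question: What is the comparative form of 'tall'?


Apply comparative formation (add -er): 'tall' -> 'taller'.

taller


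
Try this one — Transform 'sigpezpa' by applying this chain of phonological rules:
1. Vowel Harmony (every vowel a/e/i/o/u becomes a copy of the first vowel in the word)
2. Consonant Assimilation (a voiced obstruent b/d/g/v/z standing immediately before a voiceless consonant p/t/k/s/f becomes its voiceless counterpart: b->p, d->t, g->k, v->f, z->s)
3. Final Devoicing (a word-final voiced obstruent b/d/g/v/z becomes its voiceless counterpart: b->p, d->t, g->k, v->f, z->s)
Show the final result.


Starting form: 'sigpezpa'
Rule 1: Vowel Harmony: all vowels become 'i' (matching first vowel). 'sigpezpa' -> 'sigpizpi'
Rule 2: Consonant Assimilation: voiced obstruent before voiceless consonant becomes voiceless ('gp' -> 'kp', 'zp' -> 'sp'). 'sigpizpi' -> 'sikpispi'
Rule 3: Final Devoicing: the word ends in the vowel 'i', not a consonant. No change.
Final form: 'sikpispi'

sikpispi


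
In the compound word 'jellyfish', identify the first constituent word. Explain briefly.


Split 'jellyfish' into 'jelly' + 'fish'. The first part is 'jelly'.

jelly


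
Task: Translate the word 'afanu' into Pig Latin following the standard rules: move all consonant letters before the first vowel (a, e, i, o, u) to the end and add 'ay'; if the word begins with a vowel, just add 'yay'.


'afanu' starts with a vowel, so add 'yay': 'afanuyay'.

afanuyay


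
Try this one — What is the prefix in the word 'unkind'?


The word 'unkind' = 'un' (prefix) + 'kind' (root). The prefix is 'un'.

un


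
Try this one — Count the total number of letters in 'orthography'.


Spell out 'orthography' and number each letter: o(1), r(2), t(3), h(4), o(5), g(6), r(7), a(8), p(9), h(10), y(11). Total: 11 letters.

11


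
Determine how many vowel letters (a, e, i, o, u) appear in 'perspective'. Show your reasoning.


Vowels in 'perspective': e, e, i, e = 4 vowels.

4


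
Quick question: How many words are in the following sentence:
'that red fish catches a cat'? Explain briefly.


Split into words: that | red | fish | catches | a | cat = 6 words.

6


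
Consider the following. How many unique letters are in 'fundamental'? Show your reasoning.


Unique letters in 'fundamental': {a, d, e, f, l, m, n, t, u} = 9 distinct letters.

9


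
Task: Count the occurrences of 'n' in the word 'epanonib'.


Letter 'n' in 'epanonib': found at position(s) 4, 6 = 2 occurrence(s).

2


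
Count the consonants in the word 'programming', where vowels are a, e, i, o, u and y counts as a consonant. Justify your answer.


Consonants in 'programming': p, r, g, r, m, m, n, g = 8 consonants.

8


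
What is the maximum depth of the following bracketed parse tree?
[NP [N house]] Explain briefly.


Count bracket nesting levels:
'[' at pos 0: depth = 1
'[' at pos 4: depth = 2
Maximum depth reached: 2

2


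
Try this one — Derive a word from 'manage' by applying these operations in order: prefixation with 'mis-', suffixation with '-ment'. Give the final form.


Step 1: Add prefix 'mis-' to 'manage' = 'mismanage'
Step 2: Add suffix '-ment' to 'mismanage' = 'mismanagement'

mismanagement


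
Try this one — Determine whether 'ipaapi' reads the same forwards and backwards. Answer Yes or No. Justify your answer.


Forward: 'ipaapi'
Reversed: 'ipaapi'
They are identical.

Yes


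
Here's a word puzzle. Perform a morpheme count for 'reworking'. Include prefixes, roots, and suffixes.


Decomposition: re- (prefix) + work (root) + -ing (suffix) = 3 morpheme(s)

3 morphemes


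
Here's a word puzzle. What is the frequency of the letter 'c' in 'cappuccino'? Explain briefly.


Letter 'c' in 'cappuccino': found at position(s) 1, 6, 7 = 3 occurrence(s).

3


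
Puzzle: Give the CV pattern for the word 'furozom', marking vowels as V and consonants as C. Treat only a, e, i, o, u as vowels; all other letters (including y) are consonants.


Letter mapping: f = C, u = V, r = C, o = V, z = C, o = V, m = C.

CVCVCVC


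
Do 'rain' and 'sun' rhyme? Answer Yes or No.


Rime (stressed vowel + following sounds) of 'rain': -ain = /eɪn/
Rime of 'sun': -un = /ʌn/
/eɪn/ and /ʌn/ are different ending sounds, so the words do not rhyme.

No


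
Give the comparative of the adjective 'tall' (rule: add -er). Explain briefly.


Apply comparative formation (add -er): 'tall' -> 'taller'.

taller


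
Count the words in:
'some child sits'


Split into words: some | child | sits = 3 words.

3


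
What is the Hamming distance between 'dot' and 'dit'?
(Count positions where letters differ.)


Alignment:
Position 1: 'd' vs 'd' = match
Position 2: 'o' vs 'i' = DIFFER
Position 3: 't' vs 't' = match
Total differences: 1

1


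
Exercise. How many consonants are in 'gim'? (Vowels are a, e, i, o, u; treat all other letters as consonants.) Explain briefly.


Consonants in 'gim': g, m = 2 consonants.

2


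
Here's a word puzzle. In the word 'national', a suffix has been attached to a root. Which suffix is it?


The word 'national' = 'nation' (root) + '-al' (suffix). The suffix is '-al'.

al


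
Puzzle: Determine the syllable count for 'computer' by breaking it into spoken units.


Break 'computer' into syllables: com-pu-ter -> com | pu | ter = 3 syllables

3 syllables


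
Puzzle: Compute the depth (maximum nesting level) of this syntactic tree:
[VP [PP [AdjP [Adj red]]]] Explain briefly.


Count bracket nesting levels:
'[' at pos 0: depth = 1
'[' at pos 4: depth = 2
'[' at pos 8: depth = 3
'[' at pos 14: depth = 4
Maximum depth reached: 4

4


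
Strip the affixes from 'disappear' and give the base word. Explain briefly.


Remove prefix 'dis' from 'disappear' to get root 'appear'.

appear


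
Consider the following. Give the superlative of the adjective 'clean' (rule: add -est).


Apply superlative formation (add -est): 'clean' -> 'cleanest'.

cleanest


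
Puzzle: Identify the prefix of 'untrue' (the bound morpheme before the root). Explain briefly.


The word 'untrue' = 'un' (prefix) + 'true' (root). The prefix is 'un'.

un


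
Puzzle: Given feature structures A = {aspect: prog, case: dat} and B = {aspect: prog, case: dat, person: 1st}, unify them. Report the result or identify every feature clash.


Compare features:
aspect: A=prog vs B=prog -> unified: prog
case: A=dat vs B=dat -> unified: dat
person: A=_ vs B=1st -> unified: 1st
No clashes found.

Unified: {aspect: prog, case: dat, person: 1st}


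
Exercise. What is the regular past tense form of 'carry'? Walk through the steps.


Apply rule: Change -y to -ied. 'carry' becomes 'carried'.

carried


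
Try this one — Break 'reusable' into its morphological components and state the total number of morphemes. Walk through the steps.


Step 1: Identify prefix: 're' (meaning: again)
Step 2: Identify root: 'use'
Step 3: Identify suffix(es): 'able'
Decomposition: re- (prefix: again) + use (root) + -able (suffix: capable of)
Total morphemes: 3

3 morphemes (re- (prefix: again) + use (root) + -able (suffix: capable of))


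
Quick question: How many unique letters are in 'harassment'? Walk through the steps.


Unique letters in 'harassment': {a, e, h, m, n, r, s, t} = 8 distinct letters.

8


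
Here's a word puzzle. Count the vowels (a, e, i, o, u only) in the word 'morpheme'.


Vowels in 'morpheme': o, e, e = 3 vowels.

3


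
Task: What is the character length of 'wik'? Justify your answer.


Spell out 'wik' and number each letter: w(1), i(2), k(3). Total: 3 letters.

3


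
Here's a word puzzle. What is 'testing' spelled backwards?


Reverse 'testing' character by character: 'gnitset'.

gnitset


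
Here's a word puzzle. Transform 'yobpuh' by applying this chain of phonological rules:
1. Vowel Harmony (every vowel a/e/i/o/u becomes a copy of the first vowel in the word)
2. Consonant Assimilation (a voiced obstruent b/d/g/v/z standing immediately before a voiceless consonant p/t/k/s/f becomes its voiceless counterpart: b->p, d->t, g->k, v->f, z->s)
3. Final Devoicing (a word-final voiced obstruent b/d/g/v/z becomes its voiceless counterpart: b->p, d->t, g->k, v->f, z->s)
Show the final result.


Starting form: 'yobpuh'
Rule 1: Vowel Harmony: all vowels become 'o' (matching first vowel). 'yobpuh' -> 'yobpoh'
Rule 2: Consonant Assimilation: voiced obstruent before voiceless consonant becomes voiceless ('bp' -> 'pp'). 'yobpoh' -> 'yoppoh'
Rule 3: Final Devoicing: final consonant 'h' is not one of the voiced obstruents b/d/g/v/z. No change.
Final form: 'yoppoh'

yoppoh


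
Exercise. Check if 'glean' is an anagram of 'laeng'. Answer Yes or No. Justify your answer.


Sorted letters of 'glean': 'aegln'
Sorted letters of 'laeng': 'aegln'
They match.

Yes


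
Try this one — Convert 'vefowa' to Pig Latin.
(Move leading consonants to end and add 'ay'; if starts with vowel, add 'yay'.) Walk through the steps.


'vefowa': move consonant cluster 'v' to end and add 'ay': 'efowavay'.

efowavay


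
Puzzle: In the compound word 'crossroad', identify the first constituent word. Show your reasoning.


Split 'crossroad' into 'cross' + 'road'. The first part is 'cross'.

cross


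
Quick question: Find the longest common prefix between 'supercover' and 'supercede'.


Compare from the start: 6 characters match: 'superc'. Mismatch at position 7: 'o' vs 'e'.

superc


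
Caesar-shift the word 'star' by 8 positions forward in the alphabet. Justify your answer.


Shift each letter by 8: s -> a, t -> b, a -> i, r -> z. Result: 'abiz'.

abiz


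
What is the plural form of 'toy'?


Apply rule: Add -s. 'toy' becomes 'toys'.

toys


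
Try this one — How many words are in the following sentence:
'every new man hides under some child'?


Split into words: every | new | man | hides | under | some | child = 7 words.

7


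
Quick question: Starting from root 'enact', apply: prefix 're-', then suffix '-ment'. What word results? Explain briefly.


Step 1: Add prefix 're-' to 'enact' = 'reenact'
Step 2: Add suffix '-ment' to 'reenact' = 'reenactment'

reenactment


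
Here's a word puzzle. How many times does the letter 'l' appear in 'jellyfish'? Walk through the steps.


Letter 'l' in 'jellyfish': found at position(s) 3, 4 = 2 occurrence(s).

2


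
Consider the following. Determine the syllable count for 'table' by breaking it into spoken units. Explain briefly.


Break 'table' into syllables: ta-ble -> ta | ble = 2 syllables

2 syllables


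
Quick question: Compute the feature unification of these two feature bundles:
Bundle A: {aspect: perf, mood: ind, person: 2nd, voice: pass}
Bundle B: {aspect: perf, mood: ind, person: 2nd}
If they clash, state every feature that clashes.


Compare features:
aspect: A=perf vs B=perf -> unified: perf
mood: A=ind vs B=ind -> unified: ind
person: A=2nd vs B=2nd -> unified: 2nd
voice: A=pass vs B=_ -> unified: pass
No clashes found.

Unified: {aspect: perf, mood: ind, person: 2nd, voice: pass}


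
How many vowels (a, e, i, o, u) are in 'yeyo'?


Vowels in 'yeyo': e, o = 2 vowels.

2


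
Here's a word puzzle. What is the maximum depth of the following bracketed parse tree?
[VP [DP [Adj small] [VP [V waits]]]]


Count bracket nesting levels:
'[' at pos 0: depth = 1
'[' at pos 4: depth = 2
'[' at pos 8: depth = 3
'[' at pos 20: depth = 3
'[' at pos 24: depth = 4
Maximum depth reached: 4

4


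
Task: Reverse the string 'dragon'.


Reverse 'dragon' character by character: 'nogard'.

nogard


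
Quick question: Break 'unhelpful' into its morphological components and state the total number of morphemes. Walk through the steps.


Step 1: Identify prefix: 'un' (meaning: not/reverse)
Step 2: Identify root: 'help'
Step 3: Identify suffix(es): 'ful'
Decomposition: un- (prefix: not/reverse) + help (root) + -ful (suffix: full of)
Total morphemes: 3

3 morphemes (un- (prefix: not/reverse) + help (root) + -ful (suffix: full of))


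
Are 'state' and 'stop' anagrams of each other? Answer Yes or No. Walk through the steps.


Sorted letters of 'state': 'aestt'
Sorted letters of 'stop': 'opst'
They do not match.

No
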